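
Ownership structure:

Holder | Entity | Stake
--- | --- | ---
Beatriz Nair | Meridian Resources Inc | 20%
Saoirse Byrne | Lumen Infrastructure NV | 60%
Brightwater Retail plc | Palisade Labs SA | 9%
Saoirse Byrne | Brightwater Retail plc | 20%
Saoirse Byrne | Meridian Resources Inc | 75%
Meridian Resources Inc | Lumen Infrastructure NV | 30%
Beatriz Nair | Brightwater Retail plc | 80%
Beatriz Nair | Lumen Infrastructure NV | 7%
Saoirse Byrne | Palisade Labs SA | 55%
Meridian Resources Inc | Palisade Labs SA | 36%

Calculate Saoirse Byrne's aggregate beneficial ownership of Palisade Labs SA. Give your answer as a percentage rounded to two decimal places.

Saoirse reaches Palisade along 3 paths.
Via Meridian: 75% × 36% = 27%.
Direct stake: 55% = 55%.
Via Brightwater: 20% × 9% = 1.8%.
Total: 27% + 55% + 1.8% = 83.8%.
Rounded: 83.80%.

83.80%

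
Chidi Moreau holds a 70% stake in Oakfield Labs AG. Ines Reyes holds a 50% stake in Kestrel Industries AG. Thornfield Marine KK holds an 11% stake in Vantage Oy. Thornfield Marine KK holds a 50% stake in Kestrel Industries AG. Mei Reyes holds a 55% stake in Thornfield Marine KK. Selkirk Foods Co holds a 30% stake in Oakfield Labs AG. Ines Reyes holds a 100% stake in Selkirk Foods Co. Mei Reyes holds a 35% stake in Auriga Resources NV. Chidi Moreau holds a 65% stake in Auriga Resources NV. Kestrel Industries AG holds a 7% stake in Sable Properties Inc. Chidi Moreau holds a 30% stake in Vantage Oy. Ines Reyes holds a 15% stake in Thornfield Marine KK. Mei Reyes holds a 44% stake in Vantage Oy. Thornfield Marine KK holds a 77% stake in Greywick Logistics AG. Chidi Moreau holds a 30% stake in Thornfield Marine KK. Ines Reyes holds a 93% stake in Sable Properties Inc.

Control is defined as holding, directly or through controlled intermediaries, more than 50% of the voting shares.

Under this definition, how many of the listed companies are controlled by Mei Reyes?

3

Mei holds 55% of Thornfield, so Mei controls Thornfield.
Thornfield and Mei together hold 11% + 44% = 55% of Vantage, so Mei controls Vantage.
Thornfield holds 77% of Greywick, so Mei controls Greywick.
No other company's threshold is met.
Mei controls 3 companies.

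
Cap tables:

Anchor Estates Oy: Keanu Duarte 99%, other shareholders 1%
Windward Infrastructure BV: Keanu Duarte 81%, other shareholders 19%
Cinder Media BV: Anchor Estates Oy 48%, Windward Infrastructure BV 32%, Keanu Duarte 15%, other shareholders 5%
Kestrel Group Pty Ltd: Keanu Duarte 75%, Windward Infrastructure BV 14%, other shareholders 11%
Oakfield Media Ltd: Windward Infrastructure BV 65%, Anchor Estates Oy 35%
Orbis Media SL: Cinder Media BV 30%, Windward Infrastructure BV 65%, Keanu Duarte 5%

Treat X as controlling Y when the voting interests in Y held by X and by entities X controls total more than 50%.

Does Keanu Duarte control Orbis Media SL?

Keanu holds 99% of Anchor, so Keanu controls Anchor.
Keanu holds 81% of Windward, so Keanu controls Windward.
Anchor and Windward and Keanu together hold 48% + 32% + 15% = 95% of Cinder, so Keanu controls Cinder.
Cinder and Windward and Keanu together hold 30% + 65% + 5% = 100% of Orbis, so Keanu controls Orbis.

Yes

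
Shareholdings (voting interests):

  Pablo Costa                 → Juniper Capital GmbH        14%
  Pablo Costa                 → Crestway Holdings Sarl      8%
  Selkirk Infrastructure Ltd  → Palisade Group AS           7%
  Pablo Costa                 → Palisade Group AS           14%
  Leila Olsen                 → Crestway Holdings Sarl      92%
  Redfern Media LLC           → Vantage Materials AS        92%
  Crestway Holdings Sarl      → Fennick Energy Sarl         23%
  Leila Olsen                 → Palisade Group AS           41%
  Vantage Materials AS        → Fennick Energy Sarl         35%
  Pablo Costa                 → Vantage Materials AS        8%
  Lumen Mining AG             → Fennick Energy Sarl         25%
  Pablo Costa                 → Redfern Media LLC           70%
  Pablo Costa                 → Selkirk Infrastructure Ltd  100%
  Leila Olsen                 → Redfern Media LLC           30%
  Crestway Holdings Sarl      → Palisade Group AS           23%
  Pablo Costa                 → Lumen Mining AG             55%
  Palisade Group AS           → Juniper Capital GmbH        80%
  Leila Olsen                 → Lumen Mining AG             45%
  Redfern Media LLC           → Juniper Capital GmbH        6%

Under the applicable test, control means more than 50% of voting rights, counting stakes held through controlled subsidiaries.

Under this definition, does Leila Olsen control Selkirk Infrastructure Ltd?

No

Leila holds 92% of Crestway, so Leila controls Crestway.
Crestway and Leila together hold 23% + 41% = 64% of Palisade, so Leila controls Palisade.
Palisade holds 80% of Juniper, so Leila controls Juniper.
Neither Leila nor any entity Leila controls holds any voting interest in Selkirk.
So Leila does not control Selkirk.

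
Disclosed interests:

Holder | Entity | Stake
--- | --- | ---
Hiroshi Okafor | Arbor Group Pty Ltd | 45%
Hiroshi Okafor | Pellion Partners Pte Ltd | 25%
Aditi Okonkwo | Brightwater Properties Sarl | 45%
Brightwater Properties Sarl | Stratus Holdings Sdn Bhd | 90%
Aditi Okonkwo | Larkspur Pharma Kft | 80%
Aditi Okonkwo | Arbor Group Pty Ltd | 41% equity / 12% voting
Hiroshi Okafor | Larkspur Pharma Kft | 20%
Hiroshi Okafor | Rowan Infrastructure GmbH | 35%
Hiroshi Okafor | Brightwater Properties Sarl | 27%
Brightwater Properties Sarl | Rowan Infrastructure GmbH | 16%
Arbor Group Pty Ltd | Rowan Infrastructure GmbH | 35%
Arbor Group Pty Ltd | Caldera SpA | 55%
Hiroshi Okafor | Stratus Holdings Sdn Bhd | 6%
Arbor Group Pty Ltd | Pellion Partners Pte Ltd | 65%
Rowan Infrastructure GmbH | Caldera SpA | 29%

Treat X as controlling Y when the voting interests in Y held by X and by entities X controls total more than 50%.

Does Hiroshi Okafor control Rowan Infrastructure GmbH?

No

Hiroshi's largest direct stake is 45% in Arbor, which does not meet the threshold, so Hiroshi controls no company.
In Rowan, Hiroshi's side holds only 35%, not > 50%.
So Hiroshi does not control Rowan.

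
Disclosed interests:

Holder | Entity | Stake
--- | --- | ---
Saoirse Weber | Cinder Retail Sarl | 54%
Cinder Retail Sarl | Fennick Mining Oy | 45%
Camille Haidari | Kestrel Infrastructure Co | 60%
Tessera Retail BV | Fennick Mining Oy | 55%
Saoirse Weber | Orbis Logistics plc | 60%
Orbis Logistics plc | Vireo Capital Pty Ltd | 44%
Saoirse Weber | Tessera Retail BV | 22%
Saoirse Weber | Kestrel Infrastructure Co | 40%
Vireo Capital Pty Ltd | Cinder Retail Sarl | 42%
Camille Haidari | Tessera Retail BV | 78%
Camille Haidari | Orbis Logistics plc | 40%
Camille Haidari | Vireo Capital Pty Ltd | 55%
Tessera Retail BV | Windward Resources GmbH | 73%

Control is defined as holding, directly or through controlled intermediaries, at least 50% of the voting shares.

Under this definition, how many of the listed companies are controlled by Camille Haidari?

5

Camille holds 78% of Tessera, so Camille controls Tessera.
Camille holds 55% of Vireo, so Camille controls Vireo.
Camille holds 60% of Kestrel, so Camille controls Kestrel.
Tessera holds 73% of Windward, so Camille controls Windward.
Tessera holds 55% of Fennick, so Camille controls Fennick.
No other company's threshold is met.
Camille controls 5 companies.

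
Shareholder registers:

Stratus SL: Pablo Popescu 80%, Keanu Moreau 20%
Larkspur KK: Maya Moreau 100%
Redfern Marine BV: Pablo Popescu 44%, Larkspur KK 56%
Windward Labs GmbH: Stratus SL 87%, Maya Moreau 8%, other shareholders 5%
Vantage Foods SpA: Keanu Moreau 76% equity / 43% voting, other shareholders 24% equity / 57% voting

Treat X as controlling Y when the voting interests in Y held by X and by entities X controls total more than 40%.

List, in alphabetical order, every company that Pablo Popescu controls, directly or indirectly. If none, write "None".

Pablo holds 80% of Stratus, so Pablo controls Stratus.
Pablo holds 44% of Redfern, so Pablo controls Redfern.
Stratus holds 87% of Windward, so Pablo controls Windward.
No other company's threshold is met.

Redfern Marine BV, Stratus SL, Windward Labs GmbH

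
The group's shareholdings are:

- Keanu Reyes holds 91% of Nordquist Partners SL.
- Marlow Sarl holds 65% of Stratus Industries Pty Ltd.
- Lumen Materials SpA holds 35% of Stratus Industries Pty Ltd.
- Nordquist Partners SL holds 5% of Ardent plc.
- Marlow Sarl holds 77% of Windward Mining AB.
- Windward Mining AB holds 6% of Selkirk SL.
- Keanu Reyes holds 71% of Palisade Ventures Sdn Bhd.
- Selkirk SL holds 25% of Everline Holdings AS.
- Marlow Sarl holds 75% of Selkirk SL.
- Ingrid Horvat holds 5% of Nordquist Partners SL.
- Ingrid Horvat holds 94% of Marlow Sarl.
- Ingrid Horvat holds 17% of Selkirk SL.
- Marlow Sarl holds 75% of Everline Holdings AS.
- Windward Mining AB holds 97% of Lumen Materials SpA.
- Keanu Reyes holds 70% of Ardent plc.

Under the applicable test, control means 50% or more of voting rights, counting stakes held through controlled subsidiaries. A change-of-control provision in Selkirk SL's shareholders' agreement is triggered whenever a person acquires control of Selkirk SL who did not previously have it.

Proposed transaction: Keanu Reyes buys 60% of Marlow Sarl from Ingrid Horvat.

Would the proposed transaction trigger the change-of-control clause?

The purchase adds only to Keanu's holdings (Ingrid's stake shrinks), so Keanu is the only person who could newly come to control Selkirk.
Keanu holds 91% of Nordquist, so Keanu controls Nordquist.
Keanu holds 71% of Palisade, so Keanu controls Palisade.
Keanu and Nordquist together hold 70% + 5% = 75% of Ardent, so Keanu controls Ardent.
Neither Keanu nor any entity Keanu controls holds any voting interest in Selkirk.
So before the transaction, Keanu does not control Selkirk.
After the purchase, Keanu holds 60% of Marlow directly, and Ingrid's stake falls to 34%.
Keanu holds 60% of Marlow, so Keanu controls Marlow.
Marlow holds 77% of Windward, so Keanu controls Windward.
Windward and Marlow together hold 6% + 75% = 81% of Selkirk, so Keanu controls Selkirk.
Keanu did not control Selkirk before and does after, so the clause is triggered.

Yes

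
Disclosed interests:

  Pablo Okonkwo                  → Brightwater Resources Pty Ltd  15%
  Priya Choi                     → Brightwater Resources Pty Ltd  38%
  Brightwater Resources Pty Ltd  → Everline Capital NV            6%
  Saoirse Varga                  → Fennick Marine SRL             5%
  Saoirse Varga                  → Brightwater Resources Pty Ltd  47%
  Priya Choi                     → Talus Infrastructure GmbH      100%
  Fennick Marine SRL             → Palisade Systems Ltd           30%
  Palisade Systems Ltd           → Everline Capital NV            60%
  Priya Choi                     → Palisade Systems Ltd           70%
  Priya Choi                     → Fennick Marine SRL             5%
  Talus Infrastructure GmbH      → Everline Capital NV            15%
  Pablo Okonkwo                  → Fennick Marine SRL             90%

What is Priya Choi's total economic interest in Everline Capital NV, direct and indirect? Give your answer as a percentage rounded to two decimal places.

60.18%

Priya reaches Everline along 4 paths.
Via Talus: 100% × 15% = 15%.
Via Fennick → Palisade: 5% × 30% × 60% = 0.9%.
Via Palisade: 70% × 60% = 42%.
Via Brightwater: 38% × 6% = 2.28%.
Total: 15% + 0.9% + 42% + 2.28% = 60.18%.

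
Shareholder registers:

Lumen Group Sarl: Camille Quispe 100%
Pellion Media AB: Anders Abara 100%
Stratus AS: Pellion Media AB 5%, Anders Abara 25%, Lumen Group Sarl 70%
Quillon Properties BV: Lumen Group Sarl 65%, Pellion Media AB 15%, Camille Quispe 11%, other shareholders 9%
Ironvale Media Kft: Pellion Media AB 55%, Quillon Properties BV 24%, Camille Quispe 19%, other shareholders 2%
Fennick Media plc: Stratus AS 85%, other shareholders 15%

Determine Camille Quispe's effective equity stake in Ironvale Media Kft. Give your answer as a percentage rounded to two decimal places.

Camille reaches Ironvale along 3 paths.
Via Lumen → Quillon: 100% × 65% × 24% = 15.6%.
Via Quillon: 11% × 24% = 2.64%.
Direct stake: 19% = 19%.
Total: 15.6% + 2.64% + 19% = 37.24%.

37.24%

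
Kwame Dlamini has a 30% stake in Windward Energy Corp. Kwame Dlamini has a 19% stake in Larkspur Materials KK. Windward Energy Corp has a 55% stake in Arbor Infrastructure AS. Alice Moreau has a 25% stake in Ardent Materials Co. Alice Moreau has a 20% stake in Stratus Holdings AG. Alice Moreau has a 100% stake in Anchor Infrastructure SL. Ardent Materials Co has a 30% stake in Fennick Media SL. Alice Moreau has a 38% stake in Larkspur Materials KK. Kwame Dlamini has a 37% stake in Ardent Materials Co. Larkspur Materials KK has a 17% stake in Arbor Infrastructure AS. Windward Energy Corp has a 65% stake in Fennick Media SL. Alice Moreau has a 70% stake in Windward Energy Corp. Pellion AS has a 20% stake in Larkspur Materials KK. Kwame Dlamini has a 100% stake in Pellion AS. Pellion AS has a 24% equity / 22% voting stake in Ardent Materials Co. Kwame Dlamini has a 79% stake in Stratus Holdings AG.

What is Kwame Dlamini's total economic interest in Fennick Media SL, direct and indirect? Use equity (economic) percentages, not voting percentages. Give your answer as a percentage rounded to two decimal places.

37.80%

Kwame reaches Fennick along 3 paths.
Via Windward: 30% × 65% = 19.5%.
Via Pellion → Ardent: 100% × 24% × 30% = 7.2%.
Via Ardent: 37% × 30% = 11.1%.
Total: 19.5% + 7.2% + 11.1% = 37.8%.
Rounded: 37.80%.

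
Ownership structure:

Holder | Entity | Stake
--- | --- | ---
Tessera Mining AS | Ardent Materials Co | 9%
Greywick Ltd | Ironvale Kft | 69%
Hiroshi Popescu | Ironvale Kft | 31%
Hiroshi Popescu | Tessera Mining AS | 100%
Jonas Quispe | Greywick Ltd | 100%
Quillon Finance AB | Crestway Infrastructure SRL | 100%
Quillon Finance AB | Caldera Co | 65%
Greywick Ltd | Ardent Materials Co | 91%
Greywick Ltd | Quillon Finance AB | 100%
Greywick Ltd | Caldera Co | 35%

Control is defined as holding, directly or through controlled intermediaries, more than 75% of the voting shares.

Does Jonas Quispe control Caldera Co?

Jonas holds 100% of Greywick, so Jonas controls Greywick.
Greywick holds 100% of Quillon, so Jonas controls Quillon.
Quillon and Greywick together hold 65% + 35% = 100% of Caldera, so Jonas controls Caldera.

Yes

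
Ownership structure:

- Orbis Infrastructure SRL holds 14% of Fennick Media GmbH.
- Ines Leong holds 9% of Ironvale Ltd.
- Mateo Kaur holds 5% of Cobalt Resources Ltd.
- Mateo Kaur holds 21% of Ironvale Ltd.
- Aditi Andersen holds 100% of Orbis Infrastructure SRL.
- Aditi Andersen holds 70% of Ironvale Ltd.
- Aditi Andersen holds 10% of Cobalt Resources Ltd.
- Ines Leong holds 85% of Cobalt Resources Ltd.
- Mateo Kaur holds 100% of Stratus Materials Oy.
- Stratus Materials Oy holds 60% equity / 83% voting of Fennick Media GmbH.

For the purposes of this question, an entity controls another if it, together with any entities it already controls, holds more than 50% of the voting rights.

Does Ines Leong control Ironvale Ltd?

Ines holds 85% of Cobalt, so Ines controls Cobalt.
In Ironvale, Ines's side holds only 9%, not > 50%.
So Ines does not control Ironvale.

No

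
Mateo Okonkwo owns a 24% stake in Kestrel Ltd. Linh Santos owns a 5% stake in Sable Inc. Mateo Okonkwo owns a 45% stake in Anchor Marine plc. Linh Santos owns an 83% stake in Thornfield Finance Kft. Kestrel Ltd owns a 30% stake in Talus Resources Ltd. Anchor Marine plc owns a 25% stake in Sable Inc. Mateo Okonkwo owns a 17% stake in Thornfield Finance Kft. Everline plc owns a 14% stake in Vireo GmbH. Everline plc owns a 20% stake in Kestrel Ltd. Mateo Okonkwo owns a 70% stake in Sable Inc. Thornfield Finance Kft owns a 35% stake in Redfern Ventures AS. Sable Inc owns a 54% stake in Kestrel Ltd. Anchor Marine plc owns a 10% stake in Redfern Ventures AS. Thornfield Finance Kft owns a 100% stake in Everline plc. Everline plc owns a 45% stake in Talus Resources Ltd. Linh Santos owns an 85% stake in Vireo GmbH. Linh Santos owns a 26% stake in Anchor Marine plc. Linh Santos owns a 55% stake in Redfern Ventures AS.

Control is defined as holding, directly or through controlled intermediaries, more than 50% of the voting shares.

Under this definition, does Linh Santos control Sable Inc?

Linh holds 83% of Thornfield, so Linh controls Thornfield.
Thornfield holds 100% of Everline, so Linh controls Everline.
Linh and Everline together hold 85% + 14% = 99% of Vireo, so Linh controls Vireo.
Linh and Thornfield together hold 55% + 35% = 90% of Redfern, so Linh controls Redfern.
In Sable, Linh's side holds only 5%, not > 50%.
So Linh does not control Sable.

No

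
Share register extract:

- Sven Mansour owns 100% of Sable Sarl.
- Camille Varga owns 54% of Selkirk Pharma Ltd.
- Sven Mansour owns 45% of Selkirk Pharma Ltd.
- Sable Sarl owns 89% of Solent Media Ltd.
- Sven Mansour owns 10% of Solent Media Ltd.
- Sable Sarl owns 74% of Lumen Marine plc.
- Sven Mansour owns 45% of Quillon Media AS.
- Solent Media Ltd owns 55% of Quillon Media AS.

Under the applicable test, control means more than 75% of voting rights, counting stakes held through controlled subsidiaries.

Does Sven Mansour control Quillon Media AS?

Sven holds 100% of Sable, so Sven controls Sable.
Sven and Sable together hold 10% + 89% = 99% of Solent, so Sven controls Solent.
Sven and Solent together hold 45% + 55% = 100% of Quillon, so Sven controls Quillon.

Yes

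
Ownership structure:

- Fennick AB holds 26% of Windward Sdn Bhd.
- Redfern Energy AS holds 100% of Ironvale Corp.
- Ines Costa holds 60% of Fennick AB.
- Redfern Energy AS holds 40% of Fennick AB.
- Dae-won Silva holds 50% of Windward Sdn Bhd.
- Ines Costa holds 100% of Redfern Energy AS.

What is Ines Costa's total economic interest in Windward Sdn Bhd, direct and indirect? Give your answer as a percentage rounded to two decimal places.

Ines reaches Windward along 2 paths.
Via Fennick: 60% × 26% = 15.6%.
Via Redfern → Fennick: 100% × 40% × 26% = 10.4%.
Total: 15.6% + 10.4% = 26%.
Rounded: 26.00%.

26.00%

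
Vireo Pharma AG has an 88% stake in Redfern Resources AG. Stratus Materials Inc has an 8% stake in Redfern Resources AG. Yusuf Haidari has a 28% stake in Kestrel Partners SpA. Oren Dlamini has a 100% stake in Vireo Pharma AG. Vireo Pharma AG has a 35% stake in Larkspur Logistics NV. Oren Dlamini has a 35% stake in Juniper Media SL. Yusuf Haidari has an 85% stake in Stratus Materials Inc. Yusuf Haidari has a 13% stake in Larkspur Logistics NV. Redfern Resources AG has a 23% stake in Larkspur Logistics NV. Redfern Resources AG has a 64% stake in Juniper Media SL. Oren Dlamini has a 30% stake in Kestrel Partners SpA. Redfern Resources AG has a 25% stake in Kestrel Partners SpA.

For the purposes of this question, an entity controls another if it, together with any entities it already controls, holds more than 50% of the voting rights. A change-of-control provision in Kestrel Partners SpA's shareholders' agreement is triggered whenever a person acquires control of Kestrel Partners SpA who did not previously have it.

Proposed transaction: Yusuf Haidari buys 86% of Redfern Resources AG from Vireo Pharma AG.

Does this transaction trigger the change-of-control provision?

The purchase adds only to Yusuf's holdings (Vireo's stake shrinks), so Yusuf is the only person who could newly come to control Kestrel.
Yusuf holds 85% of Stratus, so Yusuf controls Stratus.
In Kestrel, Yusuf's side holds only 28%, not > 50%.
So before the transaction, Yusuf does not control Kestrel.
After the purchase, Yusuf holds 86% of Redfern directly, and Vireo's stake falls to 2%.
Stratus and Yusuf together hold 8% + 86% = 94% of Redfern, so Yusuf controls Redfern.
Yusuf and Redfern together hold 28% + 25% = 53% of Kestrel, so Yusuf controls Kestrel.
Yusuf did not control Kestrel before and does after, so the clause is triggered.

Yes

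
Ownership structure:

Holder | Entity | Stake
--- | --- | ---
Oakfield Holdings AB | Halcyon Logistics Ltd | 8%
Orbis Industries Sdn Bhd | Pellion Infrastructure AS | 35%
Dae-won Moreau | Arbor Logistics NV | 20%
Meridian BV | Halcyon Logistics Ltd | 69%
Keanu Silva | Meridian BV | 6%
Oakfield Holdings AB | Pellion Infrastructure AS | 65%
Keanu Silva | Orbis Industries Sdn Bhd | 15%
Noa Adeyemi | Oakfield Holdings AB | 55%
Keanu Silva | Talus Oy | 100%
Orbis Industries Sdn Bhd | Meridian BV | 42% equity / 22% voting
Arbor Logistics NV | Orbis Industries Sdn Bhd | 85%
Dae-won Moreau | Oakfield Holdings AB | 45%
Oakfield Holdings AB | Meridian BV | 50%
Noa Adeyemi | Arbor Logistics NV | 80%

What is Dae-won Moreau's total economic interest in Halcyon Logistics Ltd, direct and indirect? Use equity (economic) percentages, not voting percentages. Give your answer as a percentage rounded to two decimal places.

Dae-won reaches Halcyon along 3 paths.
Via Oakfield: 45% × 8% = 3.6%.
Via Arbor → Orbis → Meridian: 20% × 85% × 42% × 69% = 4.9266%.
Via Oakfield → Meridian: 45% × 50% × 69% = 15.525%.
Total: 3.6% + 4.9266% + 15.525% = 24.0516%.
Rounded: 24.05%.

24.05%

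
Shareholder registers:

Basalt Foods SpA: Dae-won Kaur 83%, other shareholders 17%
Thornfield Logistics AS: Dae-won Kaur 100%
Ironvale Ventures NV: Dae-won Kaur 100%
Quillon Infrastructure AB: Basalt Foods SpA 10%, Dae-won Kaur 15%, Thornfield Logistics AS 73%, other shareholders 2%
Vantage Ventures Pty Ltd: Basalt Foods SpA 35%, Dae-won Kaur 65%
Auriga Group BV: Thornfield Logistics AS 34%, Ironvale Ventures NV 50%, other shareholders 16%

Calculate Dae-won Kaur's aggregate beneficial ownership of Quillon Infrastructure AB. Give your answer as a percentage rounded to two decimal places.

Dae-won reaches Quillon along 3 paths.
Via Basalt: 83% × 10% = 8.3%.
Direct stake: 15% = 15%.
Via Thornfield: 100% × 73% = 73%.
Total: 8.3% + 15% + 73% = 96.3%.
Rounded: 96.30%.

96.30%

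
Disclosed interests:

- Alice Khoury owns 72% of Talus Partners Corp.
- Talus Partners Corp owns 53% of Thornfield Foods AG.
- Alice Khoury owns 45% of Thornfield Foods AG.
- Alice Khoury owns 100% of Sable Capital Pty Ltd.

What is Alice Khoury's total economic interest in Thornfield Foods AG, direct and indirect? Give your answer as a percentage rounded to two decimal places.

83.16%

Alice reaches Thornfield along 2 paths.
Direct stake: 45% = 45%.
Via Talus: 72% × 53% = 38.16%.
Total: 45% + 38.16% = 83.16%.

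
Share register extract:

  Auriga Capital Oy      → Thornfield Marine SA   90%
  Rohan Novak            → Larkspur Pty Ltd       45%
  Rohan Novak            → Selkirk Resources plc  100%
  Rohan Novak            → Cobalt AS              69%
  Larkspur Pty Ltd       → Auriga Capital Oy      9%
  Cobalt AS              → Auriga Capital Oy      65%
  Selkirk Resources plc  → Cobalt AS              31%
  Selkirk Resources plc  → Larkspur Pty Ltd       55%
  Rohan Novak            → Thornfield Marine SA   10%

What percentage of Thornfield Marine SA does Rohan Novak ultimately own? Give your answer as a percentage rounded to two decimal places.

Rohan reaches Thornfield along 5 paths.
Direct stake: 10% = 10%.
Via Selkirk → Cobalt → Auriga: 100% × 31% × 65% × 90% = 18.135%.
Via Cobalt → Auriga: 69% × 65% × 90% = 40.365%.
Via Selkirk → Larkspur → Auriga: 100% × 55% × 9% × 90% = 4.455%.
Via Larkspur → Auriga: 45% × 9% × 90% = 3.645%.
Total: 10% + 18.135% + 40.365% + 4.455% + 3.645% = 76.6%.
Rounded: 76.60%.

76.60%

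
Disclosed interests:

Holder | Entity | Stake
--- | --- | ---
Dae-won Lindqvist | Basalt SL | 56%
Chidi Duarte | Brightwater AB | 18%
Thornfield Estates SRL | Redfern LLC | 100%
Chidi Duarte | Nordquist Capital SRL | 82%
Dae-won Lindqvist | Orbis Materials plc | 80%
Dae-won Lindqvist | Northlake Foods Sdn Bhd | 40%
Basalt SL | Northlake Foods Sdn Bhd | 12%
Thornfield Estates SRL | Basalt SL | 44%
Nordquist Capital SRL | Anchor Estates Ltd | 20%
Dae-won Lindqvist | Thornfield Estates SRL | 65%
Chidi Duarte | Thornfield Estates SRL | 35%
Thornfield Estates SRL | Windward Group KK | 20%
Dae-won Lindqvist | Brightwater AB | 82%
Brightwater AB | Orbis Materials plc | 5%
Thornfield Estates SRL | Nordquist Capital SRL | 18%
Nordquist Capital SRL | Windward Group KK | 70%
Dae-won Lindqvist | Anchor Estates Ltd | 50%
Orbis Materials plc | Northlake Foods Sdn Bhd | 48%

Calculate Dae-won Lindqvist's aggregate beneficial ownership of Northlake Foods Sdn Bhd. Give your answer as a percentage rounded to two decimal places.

90.52%

Dae-won reaches Northlake along 5 paths.
Via Thornfield → Basalt: 65% × 44% × 12% = 3.432%.
Via Basalt: 56% × 12% = 6.72%.
Direct stake: 40% = 40%.
Via Orbis: 80% × 48% = 38.4%.
Via Brightwater → Orbis: 82% × 5% × 48% = 1.968%.
Total: 3.432% + 6.72% + 40% + 38.4% + 1.968% = 90.52%.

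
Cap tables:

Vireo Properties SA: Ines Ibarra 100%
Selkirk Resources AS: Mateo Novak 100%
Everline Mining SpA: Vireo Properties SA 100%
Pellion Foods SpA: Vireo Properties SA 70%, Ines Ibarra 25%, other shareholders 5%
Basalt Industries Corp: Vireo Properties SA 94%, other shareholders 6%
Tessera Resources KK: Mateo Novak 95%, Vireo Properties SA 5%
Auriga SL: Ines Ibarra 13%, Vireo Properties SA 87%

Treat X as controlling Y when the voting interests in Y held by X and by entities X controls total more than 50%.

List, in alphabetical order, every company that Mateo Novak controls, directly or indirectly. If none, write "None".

Mateo holds 100% of Selkirk, so Mateo controls Selkirk.
Mateo holds 95% of Tessera, so Mateo controls Tessera.
No other company's threshold is met.

Selkirk Resources AS, Tessera Resources KK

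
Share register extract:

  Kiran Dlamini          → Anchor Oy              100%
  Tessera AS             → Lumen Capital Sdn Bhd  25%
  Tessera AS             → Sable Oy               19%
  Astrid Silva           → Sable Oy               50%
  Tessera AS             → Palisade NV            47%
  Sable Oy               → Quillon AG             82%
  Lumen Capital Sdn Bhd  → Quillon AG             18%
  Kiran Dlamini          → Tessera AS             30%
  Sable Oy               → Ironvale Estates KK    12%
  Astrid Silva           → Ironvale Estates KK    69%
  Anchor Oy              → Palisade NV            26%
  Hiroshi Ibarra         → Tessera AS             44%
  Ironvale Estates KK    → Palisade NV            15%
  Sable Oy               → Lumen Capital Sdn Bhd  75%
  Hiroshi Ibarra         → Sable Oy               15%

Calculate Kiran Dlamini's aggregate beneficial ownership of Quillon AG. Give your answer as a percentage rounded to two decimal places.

6.79%

Kiran reaches Quillon along 3 paths.
Via Tessera → Lumen: 30% × 25% × 18% = 1.35%.
Via Tessera → Sable → Lumen: 30% × 19% × 75% × 18% = 0.7695%.
Via Tessera → Sable: 30% × 19% × 82% = 4.674%.
Total: 1.35% + 0.7695% + 4.674% = 6.7935%.
Rounded: 6.79%.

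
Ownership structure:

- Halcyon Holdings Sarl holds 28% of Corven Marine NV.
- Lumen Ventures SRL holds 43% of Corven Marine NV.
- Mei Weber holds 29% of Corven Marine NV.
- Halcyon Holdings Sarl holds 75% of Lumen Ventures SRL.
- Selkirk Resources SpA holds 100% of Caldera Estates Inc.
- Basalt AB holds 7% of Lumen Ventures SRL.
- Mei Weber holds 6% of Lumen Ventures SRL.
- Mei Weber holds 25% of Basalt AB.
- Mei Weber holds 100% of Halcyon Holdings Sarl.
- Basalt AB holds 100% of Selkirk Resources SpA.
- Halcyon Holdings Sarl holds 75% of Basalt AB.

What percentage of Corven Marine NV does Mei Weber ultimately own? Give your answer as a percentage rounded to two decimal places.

Mei reaches Corven along 6 paths.
Direct stake: 29% = 29%.
Via Lumen: 6% × 43% = 2.58%.
Via Halcyon → Lumen: 100% × 75% × 43% = 32.25%.
Via Halcyon → Basalt → Lumen: 100% × 75% × 7% × 43% = 2.2575%.
Via Basalt → Lumen: 25% × 7% × 43% = 0.7525%.
Via Halcyon: 100% × 28% = 28%.
Total: 29% + 2.58% + 32.25% + 2.2575% + 0.7525% + 28% = 94.84%.

94.84%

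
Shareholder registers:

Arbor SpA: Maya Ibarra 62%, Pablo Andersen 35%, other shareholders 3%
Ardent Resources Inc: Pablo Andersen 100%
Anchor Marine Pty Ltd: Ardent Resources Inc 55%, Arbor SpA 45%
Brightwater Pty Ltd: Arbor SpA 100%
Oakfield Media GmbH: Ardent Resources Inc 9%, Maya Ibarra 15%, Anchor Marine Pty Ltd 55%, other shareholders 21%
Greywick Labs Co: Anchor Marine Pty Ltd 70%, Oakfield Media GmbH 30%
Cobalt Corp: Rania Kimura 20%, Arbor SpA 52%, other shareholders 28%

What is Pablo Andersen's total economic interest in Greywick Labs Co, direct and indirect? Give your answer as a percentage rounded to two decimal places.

Pablo reaches Greywick along 5 paths.
Via Ardent → Anchor: 100% × 55% × 70% = 38.5%.
Via Arbor → Anchor: 35% × 45% × 70% = 11.025%.
Via Ardent → Oakfield: 100% × 9% × 30% = 2.7%.
Via Ardent → Anchor → Oakfield: 100% × 55% × 55% × 30% = 9.075%.
Via Arbor → Anchor → Oakfield: 35% × 45% × 55% × 30% = 2.59875%.
Total: 38.5% + 11.025% + 2.7% + 9.075% + 2.59875% = 63.89875%.
Rounded: 63.90%.

63.90%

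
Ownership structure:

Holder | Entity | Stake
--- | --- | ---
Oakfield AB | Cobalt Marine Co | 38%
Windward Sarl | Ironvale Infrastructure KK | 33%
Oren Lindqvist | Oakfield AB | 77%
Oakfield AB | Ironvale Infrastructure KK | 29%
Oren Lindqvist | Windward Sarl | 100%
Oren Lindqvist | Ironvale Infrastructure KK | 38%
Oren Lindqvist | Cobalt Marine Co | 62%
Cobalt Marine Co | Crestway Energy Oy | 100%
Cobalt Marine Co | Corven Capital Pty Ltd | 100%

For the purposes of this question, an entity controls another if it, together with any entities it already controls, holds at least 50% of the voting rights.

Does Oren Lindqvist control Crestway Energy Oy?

Oren holds 77% of Oakfield, so Oren controls Oakfield.
Oren and Oakfield together hold 62% + 38% = 100% of Cobalt, so Oren controls Cobalt.
Cobalt holds 100% of Crestway, so Oren controls Crestway.

Yes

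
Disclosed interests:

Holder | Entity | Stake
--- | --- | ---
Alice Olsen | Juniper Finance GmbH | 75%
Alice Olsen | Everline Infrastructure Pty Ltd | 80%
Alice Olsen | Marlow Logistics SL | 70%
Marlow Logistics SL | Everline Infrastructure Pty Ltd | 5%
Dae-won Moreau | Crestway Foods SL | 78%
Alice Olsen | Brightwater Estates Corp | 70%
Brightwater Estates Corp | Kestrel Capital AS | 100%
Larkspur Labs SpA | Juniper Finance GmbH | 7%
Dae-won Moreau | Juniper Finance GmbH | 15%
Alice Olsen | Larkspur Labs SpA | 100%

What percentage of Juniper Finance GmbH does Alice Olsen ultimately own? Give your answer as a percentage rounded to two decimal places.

Alice reaches Juniper along 2 paths.
Direct stake: 75% = 75%.
Via Larkspur: 100% × 7% = 7%.
Total: 75% + 7% = 82%.
Rounded: 82.00%.

82.00%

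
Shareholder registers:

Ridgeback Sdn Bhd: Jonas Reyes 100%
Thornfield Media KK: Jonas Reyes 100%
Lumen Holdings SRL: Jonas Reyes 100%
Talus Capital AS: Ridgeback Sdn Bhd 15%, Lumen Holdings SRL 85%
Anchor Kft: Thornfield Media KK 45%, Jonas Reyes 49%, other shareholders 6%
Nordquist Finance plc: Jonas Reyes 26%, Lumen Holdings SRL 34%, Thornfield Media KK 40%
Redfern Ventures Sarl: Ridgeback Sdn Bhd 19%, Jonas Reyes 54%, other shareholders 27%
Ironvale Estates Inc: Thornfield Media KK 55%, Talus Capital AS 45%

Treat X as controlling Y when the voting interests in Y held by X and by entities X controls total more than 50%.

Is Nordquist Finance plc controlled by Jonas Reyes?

Jonas holds 100% of Thornfield, so Jonas controls Thornfield.
Jonas holds 100% of Lumen, so Jonas controls Lumen.
Jonas and Lumen and Thornfield together hold 26% + 34% + 40% = 100% of Nordquist, so Jonas controls Nordquist.

Yes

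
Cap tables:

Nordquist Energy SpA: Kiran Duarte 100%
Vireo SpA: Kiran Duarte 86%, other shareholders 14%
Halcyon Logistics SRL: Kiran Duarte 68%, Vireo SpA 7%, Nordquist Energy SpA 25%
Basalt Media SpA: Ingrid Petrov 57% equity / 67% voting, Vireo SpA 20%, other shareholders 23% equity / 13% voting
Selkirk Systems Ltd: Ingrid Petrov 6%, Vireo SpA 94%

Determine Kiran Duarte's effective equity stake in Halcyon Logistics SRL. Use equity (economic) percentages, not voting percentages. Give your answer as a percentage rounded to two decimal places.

Kiran reaches Halcyon along 3 paths.
Direct stake: 68% = 68%.
Via Vireo: 86% × 7% = 6.02%.
Via Nordquist: 100% × 25% = 25%.
Total: 68% + 6.02% + 25% = 99.02%.

99.02%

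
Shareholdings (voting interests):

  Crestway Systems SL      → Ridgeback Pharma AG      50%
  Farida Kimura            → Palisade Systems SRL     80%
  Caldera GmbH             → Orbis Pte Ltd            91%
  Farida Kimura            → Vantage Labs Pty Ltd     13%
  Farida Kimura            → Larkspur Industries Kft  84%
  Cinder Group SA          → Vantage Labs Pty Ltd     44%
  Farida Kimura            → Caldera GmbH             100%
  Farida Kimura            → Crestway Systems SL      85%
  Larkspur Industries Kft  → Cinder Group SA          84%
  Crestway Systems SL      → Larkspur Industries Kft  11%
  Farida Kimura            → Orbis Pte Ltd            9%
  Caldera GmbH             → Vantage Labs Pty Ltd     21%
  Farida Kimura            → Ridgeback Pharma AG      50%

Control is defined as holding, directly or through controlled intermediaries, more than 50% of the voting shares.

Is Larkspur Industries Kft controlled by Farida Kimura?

Farida holds 85% of Crestway, so Farida controls Crestway.
Farida and Crestway together hold 84% + 11% = 95% of Larkspur, so Farida controls Larkspur.

Yes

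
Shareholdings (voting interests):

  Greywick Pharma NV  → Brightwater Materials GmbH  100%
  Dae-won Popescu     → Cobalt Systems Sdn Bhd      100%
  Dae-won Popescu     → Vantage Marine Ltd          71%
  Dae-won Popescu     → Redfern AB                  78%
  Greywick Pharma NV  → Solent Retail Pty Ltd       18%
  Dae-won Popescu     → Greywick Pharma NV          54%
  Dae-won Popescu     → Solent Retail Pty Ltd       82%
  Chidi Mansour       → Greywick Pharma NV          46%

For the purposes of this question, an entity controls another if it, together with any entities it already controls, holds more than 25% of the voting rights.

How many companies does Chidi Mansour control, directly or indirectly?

2

Chidi holds 46% of Greywick, so Chidi controls Greywick.
Greywick holds 100% of Brightwater, so Chidi controls Brightwater.
No other company's threshold is met.
Chidi controls 2 companies.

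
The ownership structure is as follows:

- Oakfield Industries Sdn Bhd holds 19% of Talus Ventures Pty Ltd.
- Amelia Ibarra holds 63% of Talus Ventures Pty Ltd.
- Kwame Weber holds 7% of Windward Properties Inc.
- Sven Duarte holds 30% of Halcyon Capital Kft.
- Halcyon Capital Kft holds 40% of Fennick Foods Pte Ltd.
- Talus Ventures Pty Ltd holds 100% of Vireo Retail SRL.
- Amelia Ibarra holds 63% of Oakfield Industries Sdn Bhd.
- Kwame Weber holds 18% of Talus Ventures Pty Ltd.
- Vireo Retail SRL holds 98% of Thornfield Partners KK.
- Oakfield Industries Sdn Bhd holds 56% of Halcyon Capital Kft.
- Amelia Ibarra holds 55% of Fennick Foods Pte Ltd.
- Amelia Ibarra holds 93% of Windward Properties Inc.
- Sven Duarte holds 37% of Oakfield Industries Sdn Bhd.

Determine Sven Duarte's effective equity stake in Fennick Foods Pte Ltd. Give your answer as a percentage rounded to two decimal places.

20.29%

Sven reaches Fennick along 2 paths.
Via Halcyon: 30% × 40% = 12%.
Via Oakfield → Halcyon: 37% × 56% × 40% = 8.288%.
Total: 12% + 8.288% = 20.288%.
Rounded: 20.29%.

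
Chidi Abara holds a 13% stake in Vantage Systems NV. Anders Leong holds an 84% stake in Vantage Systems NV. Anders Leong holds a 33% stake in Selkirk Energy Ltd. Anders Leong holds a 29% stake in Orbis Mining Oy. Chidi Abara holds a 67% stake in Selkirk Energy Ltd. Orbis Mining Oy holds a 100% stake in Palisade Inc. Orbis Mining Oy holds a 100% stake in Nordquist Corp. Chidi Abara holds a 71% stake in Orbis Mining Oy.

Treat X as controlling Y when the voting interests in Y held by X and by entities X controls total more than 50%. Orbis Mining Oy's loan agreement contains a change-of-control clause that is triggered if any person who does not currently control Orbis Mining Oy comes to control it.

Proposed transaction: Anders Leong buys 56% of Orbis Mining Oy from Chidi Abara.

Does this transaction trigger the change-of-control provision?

Yes

The purchase adds only to Anders's holdings (Chidi's stake shrinks), so Anders is the only person who could newly come to control Orbis.
Anders holds 84% of Vantage, so Anders controls Vantage.
In Orbis, Anders's side holds only 29%, not > 50%.
So before the transaction, Anders does not control Orbis.
After the purchase, Anders's direct stake in Orbis rises to 29% + 56% = 85%, and Chidi's stake falls to 15%.
Anders holds 85% of Orbis, so Anders controls Orbis.
Anders did not control Orbis before and does after, so the clause is triggered.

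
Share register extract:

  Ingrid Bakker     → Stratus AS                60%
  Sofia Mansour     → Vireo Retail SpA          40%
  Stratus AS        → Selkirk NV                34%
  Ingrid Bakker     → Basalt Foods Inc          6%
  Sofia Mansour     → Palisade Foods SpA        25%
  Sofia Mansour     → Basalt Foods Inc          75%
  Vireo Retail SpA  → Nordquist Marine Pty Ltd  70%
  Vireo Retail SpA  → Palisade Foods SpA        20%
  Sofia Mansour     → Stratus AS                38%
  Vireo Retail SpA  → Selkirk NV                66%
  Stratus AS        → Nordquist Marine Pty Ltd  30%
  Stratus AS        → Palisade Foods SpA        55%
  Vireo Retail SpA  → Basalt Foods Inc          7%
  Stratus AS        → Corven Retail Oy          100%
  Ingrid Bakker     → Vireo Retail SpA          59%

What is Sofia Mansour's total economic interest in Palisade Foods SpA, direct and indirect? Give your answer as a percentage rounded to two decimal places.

53.90%

Sofia reaches Palisade along 3 paths.
Via Vireo: 40% × 20% = 8%.
Via Stratus: 38% × 55% = 20.9%.
Direct stake: 25% = 25%.
Total: 8% + 20.9% + 25% = 53.9%.
Rounded: 53.90%.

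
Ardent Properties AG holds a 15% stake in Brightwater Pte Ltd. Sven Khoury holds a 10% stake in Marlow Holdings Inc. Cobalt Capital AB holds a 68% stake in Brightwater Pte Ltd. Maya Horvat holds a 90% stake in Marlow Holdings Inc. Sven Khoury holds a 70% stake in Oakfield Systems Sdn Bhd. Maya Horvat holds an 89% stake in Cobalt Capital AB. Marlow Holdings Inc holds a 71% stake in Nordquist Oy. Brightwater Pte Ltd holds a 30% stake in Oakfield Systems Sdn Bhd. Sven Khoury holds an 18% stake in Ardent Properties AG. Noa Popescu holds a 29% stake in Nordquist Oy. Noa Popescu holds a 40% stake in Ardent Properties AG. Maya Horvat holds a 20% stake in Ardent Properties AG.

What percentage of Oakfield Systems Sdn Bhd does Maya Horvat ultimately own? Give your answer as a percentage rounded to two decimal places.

Maya reaches Oakfield along 2 paths.
Via Cobalt → Brightwater: 89% × 68% × 30% = 18.156%.
Via Ardent → Brightwater: 20% × 15% × 30% = 0.9%.
Total: 18.156% + 0.9% = 19.056%.
Rounded: 19.06%.

19.06%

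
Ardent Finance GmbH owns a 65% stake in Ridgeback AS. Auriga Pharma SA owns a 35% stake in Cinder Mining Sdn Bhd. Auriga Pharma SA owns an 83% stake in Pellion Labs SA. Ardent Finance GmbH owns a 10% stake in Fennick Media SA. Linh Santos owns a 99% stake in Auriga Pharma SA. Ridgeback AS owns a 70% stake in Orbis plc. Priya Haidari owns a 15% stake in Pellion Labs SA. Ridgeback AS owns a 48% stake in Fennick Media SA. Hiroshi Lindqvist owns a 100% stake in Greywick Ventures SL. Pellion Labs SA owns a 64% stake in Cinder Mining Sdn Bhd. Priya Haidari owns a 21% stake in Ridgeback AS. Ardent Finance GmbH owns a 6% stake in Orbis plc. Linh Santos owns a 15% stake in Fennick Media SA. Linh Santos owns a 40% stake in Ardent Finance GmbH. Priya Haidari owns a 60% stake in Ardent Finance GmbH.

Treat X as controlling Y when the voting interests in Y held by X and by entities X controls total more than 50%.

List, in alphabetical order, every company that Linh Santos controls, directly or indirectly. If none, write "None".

Linh holds 99% of Auriga, so Linh controls Auriga.
Auriga holds 83% of Pellion, so Linh controls Pellion.
Auriga and Pellion together hold 35% + 64% = 99% of Cinder, so Linh controls Cinder.
No other company's threshold is met.

Auriga Pharma SA, Cinder Mining Sdn Bhd, Pellion Labs SA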